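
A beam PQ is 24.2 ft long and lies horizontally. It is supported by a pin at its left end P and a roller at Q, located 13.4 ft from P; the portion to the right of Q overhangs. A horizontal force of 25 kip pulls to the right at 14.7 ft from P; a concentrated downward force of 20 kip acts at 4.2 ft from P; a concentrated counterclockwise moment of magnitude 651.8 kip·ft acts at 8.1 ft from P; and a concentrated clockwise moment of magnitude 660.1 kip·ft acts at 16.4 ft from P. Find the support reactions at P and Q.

ΣM about P: Q_y·13.4 − 20·4.2 + 651.8 − 660.1 = 0 → Q_y = 92.3/13.4 = 6.88806 ≈ 6.888 kip.
ΣF_y = 0: P_y + 6.88806 − 20 = 0 → P_y = 13.11 kip.
ΣF_x = 0: P_x + 25 = 0 → P_x = -25.00 kip.

P_x = -25.00 kip, P_y = 13.11 kip, Q_y = 6.888 kip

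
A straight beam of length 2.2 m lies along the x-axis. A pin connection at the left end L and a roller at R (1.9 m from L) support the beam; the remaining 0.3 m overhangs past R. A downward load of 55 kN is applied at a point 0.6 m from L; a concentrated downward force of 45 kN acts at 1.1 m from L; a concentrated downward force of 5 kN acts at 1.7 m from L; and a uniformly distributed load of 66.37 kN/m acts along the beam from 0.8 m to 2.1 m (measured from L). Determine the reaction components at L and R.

Resultant of the distributed load: 66.37 × 1.3 = 86.281 kN at 1.45 m from L.
Moments about L: R_y·1.9 − 55·0.6 − 45·1.1 − 5·1.7 − (66.37·1.3)·1.45 = 0 → R_y = 216.10745/1.9 = 113.741 ≈ 113.7 kN.
ΣF_y = 0: L_y + 113.741 − 55 − 45 − 5 − 66.37·1.3 = 0 → L_y = 77.54 kN.
ΣF_x = 0: no horizontal applied forces, so L_x = 0.

L_x = 0, L_y = 77.54 kN, R_y = 113.7 kN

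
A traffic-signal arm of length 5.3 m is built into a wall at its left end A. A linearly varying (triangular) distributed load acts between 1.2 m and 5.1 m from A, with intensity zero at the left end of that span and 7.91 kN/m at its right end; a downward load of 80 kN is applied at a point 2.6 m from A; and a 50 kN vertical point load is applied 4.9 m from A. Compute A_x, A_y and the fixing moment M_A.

Resultant of the triangular load: ½ × 7.91 × 3.9 = 15.4245 kN, acting at 3.8 m from A (one-third of the span from the peak).
ΣF_x = 0: A_x = 0.
ΣF_y = 0: A_y − ½·7.91·3.9 − 80 − 50 = 0 → A_y = 145.4 kN.
ΣM about A: M_A − (½·7.91·3.9)·3.8 − 80·2.6 − 50·4.9 = 0 → M_A = 511.6 kN·m.

A_x = 0, A_y = 145.4 kN, M_A = 511.6 kN·m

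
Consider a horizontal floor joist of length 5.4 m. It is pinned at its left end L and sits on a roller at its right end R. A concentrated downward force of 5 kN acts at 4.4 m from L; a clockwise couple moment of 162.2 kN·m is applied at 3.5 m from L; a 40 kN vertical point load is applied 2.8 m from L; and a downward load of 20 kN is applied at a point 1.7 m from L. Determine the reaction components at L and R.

Taking moments about L: R_y·5.4 − 5·4.4 − 162.2 − 40·2.8 − 20·1.7 = 0 → R_y = 330.2/5.4 = 61.1481 ≈ 61.15 kN.
ΣF_y = 0: L_y + 61.1481 − 5 − 40 − 20 = 0 → L_y = 3.852 kN.
ΣF_x = 0: no horizontal applied forces, so L_x = 0.

L_x = 0, L_y = 3.852 kN, R_y = 61.15 kN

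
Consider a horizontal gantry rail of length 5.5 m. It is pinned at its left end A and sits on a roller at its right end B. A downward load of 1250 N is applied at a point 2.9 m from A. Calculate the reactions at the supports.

Moments about A: B_y·5.5 − 1250·2.9 = 0 → B_y = 3625/5.5 = 659.091 ≈ 659.1 N.
ΣF_y = 0: A_y + 659.091 − 1250 = 0 → A_y = 590.9 N.
ΣF_x = 0: no horizontal applied forces, so A_x = 0.

A_x = 0, A_y = 590.9 N, B_y = 659.1 N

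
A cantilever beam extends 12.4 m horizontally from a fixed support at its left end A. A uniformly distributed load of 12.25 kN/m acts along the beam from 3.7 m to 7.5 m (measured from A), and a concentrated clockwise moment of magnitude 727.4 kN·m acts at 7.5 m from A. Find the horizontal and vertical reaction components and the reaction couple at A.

A_x = 0, A_y = 46.55 kN, M_A = 988.1 kN·m

Resultant of the distributed load: 12.25 × 3.8 = 46.55 kN at 5.6 m from A.
ΣF_x = 0: A_x = 0.
ΣF_y = 0: A_y − 12.25·3.8 = 0 → A_y = 46.55 kN.
ΣM about A: M_A − (12.25·3.8)·5.6 − 727.4 = 0 → M_A = 988.1 kN·m.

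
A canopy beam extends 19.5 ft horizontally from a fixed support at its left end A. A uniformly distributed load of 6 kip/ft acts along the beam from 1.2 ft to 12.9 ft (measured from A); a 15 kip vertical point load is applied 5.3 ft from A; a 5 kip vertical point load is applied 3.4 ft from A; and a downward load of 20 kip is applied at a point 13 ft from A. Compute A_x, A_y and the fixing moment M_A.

Resultant of the distributed load: 6 × 11.7 = 70.2 kip at 7.05 ft from A.
ΣF_x = 0: A_x = 0.
ΣF_y = 0: A_y − 6·11.7 − 15 − 5 − 20 = 0 → A_y = 110.2 kip.
ΣM about A: M_A − (6·11.7)·7.05 − 15·5.3 − 5·3.4 − 20·13 = 0 → M_A = 851.4 kip·ft.

A_x = 0, A_y = 110.2 kip, M_A = 851.4 kip·ft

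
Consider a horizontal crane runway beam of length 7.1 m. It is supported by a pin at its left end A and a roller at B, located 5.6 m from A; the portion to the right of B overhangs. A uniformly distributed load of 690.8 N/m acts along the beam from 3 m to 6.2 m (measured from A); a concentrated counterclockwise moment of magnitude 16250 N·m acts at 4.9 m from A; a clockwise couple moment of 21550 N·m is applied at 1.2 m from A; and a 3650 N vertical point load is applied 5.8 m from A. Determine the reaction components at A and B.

Resultant of the distributed load: 690.8 × 3.2 = 2210.56 N at 4.6 m from A.
Taking moments about A: B_y·5.6 − (690.8·3.2)·4.6 + 16250 − 21550 − 3650·5.8 = 0 → B_y = 36638.576/5.6 = 6542.6 ≈ 6543 N.
ΣF_y = 0: A_y + 6542.6 − 690.8·3.2 − 3650 = 0 → A_y = -682.0 N.
ΣF_x = 0: no horizontal applied forces, so A_x = 0.

A_x = 0, A_y = -682.0 N, B_y = 6543 N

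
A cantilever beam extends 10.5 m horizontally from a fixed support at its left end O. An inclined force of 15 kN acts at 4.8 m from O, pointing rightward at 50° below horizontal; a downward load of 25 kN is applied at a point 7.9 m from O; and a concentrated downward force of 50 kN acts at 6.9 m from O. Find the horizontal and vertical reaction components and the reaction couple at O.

O_x = -9.642 kN, O_y = 86.49 kN, M_O = 597.7 kN·m

ΣF_x = 0: O_x + 15·cos50° = 0 → O_x = -9.642 kN.
ΣF_y = 0: O_y − 15·sin50° − 25 − 50 = 0 → O_y = 86.49 kN.
ΣM about O: M_O − 15·sin50°·4.8 − 25·7.9 − 50·6.9 = 0 → M_O = 597.7 kN·m.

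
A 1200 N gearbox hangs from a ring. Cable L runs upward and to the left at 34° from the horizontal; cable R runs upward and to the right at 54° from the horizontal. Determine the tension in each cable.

ΣF_x = 0: −T_L·cos34° + T_R·cos54° = 0 → T_R = 1.41044·T_L.
ΣF_y = 0: T_L·sin34° + T_R·sin54° = 1200.
Substitute: T_L·(0.559193 + 1.41044·0.809017) = 1200 → T_L = 705.773 ≈ 705.8 N.
Then T_R = 1.41044 × 705.773 = 995.5 N.

T_L = 705.8 N, T_R = 995.5 N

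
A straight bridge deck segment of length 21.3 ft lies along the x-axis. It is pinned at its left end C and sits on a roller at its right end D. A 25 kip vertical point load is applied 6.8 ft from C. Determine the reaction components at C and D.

C_x = 0, C_y = 17.02 kip, D_y = 7.981 kip

Moments about C: D_y·21.3 − 25·6.8 = 0 → D_y = 170/21.3 = 7.98122 ≈ 7.981 kip.
ΣF_y = 0: C_y + 7.98122 − 25 = 0 → C_y = 17.02 kip.
ΣF_x = 0: no horizontal applied forces, so C_x = 0.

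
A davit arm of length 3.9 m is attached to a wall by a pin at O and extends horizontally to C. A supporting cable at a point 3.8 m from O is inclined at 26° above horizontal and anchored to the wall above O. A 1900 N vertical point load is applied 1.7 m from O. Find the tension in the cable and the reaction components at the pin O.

T = 1939 N, O_x = 1743 N, O_y = 1050 N

ΣM about O: T·sin26°·3.8 − 1900·1.7 = 0 → T = 3230/(3.8·0.438371) = 1939 N.
ΣF_x = 0: O_x − T·cos26° = 0 → O_x = 1939 × 0.898794 = 1743 N.
ΣF_y = 0: O_y + T·sin26° − 1900 = 0 → O_y = 1900 − 1939 × 0.438371 = 1050 N.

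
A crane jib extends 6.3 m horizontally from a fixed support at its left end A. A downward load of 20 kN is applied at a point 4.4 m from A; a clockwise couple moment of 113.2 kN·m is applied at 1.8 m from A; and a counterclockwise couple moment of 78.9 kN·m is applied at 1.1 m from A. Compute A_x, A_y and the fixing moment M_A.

A_x = 0, A_y = 20.00 kN, M_A = 122.3 kN·m

ΣF_x = 0: A_x = 0.
ΣF_y = 0: A_y − 20 = 0 → A_y = 20.00 kN.
ΣM about A: M_A − 20·4.4 − 113.2 + 78.9 = 0 → M_A = 122.3 kN·m.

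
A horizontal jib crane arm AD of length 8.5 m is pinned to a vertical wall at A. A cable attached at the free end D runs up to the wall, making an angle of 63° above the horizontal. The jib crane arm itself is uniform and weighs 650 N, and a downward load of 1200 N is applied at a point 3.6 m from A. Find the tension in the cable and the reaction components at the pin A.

T = 935.2 N, A_x = 424.6 N, A_y = 1017 N

ΣM about A: T·sin63°·8.5 − 650·4.25 − 1200·3.6 = 0 → T = 7082.5/(8.5·0.891007) = 935.161 ≈ 935.2 N.
ΣF_x = 0: A_x − T·cos63° = 0 → A_x = 935.161 × 0.45399 = 424.6 N.
ΣF_y = 0: A_y + T·sin63° − 650 − 1200 = 0 → A_y = 1850 − 935.161 × 0.891007 = 1017 N.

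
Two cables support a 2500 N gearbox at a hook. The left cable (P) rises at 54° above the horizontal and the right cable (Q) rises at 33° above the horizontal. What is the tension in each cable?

T_P = 2100 N, T_Q = 1471 N

ΣF_x = 0: −T_P·cos54° + T_Q·cos33° = 0 → T_Q = 0.700854·T_P.
ΣF_y = 0: T_P·sin54° + T_Q·sin33° = 2500.
Substitute: T_P·(0.809017 + 0.700854·0.544639) = 2500 → T_P = 2099.55 ≈ 2100 N.
Then T_Q = 0.700854 × 2099.55 = 1471 N.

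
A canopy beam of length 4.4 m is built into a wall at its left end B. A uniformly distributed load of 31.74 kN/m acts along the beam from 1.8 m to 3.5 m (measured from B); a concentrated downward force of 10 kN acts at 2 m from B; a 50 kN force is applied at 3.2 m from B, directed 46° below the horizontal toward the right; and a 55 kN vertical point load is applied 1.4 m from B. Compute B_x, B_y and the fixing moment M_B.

B_x = -34.73 kN, B_y = 154.9 kN, M_B = 355.1 kN·m

Resultant of the distributed load: 31.74 × 1.7 = 53.958 kN at 2.65 m from B.
ΣF_x = 0: B_x + 50·cos46° = 0 → B_x = -34.73 kN.
ΣF_y = 0: B_y − 31.74·1.7 − 10 − 50·sin46° − 55 = 0 → B_y = 154.9 kN.
ΣM about B: M_B − (31.74·1.7)·2.65 − 10·2 − 50·sin46°·3.2 − 55·1.4 = 0 → M_B = 355.1 kN·m.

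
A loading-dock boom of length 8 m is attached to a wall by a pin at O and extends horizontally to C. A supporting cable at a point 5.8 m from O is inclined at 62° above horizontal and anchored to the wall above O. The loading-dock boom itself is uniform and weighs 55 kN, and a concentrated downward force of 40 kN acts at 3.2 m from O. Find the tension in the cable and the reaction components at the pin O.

ΣM about O: T·sin62°·5.8 − 55·4 − 40·3.2 = 0 → T = 348/(5.8·0.882948) = 67.9542 ≈ 67.95 kN.
ΣF_x = 0: O_x − T·cos62° = 0 → O_x = 67.9542 × 0.469472 = 31.90 kN.
ΣF_y = 0: O_y + T·sin62° − 55 − 40 = 0 → O_y = 95 − 67.9542 × 0.882948 = 35.00 kN.

T = 67.95 kN, O_x = 31.90 kN, O_y = 35.00 kN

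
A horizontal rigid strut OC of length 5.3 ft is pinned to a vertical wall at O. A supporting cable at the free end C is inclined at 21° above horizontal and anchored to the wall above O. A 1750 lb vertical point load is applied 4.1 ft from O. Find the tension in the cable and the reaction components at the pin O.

T = 3778 lb, O_x = 3527 lb, O_y = 396.2 lb

ΣM about O: T·sin21°·5.3 − 1750·4.1 = 0 → T = 7175/(5.3·0.358368) = 3777.61 ≈ 3778 lb.
ΣF_x = 0: O_x − T·cos21° = 0 → O_x = 3777.61 × 0.93358 = 3527 lb.
ΣF_y = 0: O_y + T·sin21° − 1750 = 0 → O_y = 1750 − 3777.61 × 0.358368 = 396.2 lb.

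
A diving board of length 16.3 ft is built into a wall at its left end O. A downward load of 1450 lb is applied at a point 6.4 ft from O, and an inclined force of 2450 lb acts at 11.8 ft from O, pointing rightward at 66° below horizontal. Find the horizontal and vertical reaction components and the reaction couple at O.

O_x = -996.5 lb, O_y = 3688 lb, M_O = 35690 lb·ft

ΣF_x = 0: O_x + 2450·cos66° = 0 → O_x = -996.5 lb.
ΣF_y = 0: O_y − 1450 − 2450·sin66° = 0 → O_y = 3688 lb.
ΣM about O: M_O − 1450·6.4 − 2450·sin66°·11.8 = 0 → M_O = 35690 lb·ft.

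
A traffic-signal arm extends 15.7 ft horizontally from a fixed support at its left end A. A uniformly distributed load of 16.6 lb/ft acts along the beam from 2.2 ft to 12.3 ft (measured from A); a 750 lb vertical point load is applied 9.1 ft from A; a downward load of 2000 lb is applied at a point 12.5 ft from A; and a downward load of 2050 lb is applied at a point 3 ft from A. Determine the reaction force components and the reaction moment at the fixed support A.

Resultant of the distributed load: 16.6 × 10.1 = 167.66 lb at 7.25 ft from A.
ΣF_x = 0: A_x = 0.
ΣF_y = 0: A_y − 16.6·10.1 − 750 − 2000 − 2050 = 0 → A_y = 4968 lb.
ΣM about A: M_A − (16.6·10.1)·7.25 − 750·9.1 − 2000·12.5 − 2050·3 = 0 → M_A = 39190 lb·ft.

A_x = 0, A_y = 4968 lb, M_A = 39190 lb·ft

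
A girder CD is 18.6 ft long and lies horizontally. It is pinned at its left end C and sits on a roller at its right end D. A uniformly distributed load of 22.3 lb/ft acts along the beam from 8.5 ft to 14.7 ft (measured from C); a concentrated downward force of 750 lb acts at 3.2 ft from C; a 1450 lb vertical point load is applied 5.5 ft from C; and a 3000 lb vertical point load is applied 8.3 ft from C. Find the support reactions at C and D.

Resultant of the distributed load: 22.3 × 6.2 = 138.26 lb at 11.6 ft from C.
Moments about C: D_y·18.6 − (22.3·6.2)·11.6 − 750·3.2 − 1450·5.5 − 3000·8.3 = 0 → D_y = 36878.816/18.6 = 1982.73 ≈ 1983 lb.
ΣF_y = 0: C_y + 1982.73 − 22.3·6.2 − 750 − 1450 − 3000 = 0 → C_y = 3356 lb.
ΣF_x = 0: no horizontal applied forces, so C_x = 0.

C_x = 0, C_y = 3356 lb, D_y = 1983 lb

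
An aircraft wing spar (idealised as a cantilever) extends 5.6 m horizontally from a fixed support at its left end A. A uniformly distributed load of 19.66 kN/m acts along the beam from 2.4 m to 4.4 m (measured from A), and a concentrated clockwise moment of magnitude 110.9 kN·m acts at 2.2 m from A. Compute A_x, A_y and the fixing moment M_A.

A_x = 0, A_y = 39.32 kN, M_A = 244.6 kN·m

Resultant of the distributed load: 19.66 × 2 = 39.32 kN at 3.4 m from A.
ΣF_x = 0: A_x = 0.
ΣF_y = 0: A_y − 19.66·2 = 0 → A_y = 39.32 kN.
ΣM about A: M_A − (19.66·2)·3.4 − 110.9 = 0 → M_A = 244.6 kN·m.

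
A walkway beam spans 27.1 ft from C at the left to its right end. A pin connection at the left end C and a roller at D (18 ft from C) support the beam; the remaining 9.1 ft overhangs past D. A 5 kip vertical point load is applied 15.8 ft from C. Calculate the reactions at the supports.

C_x = 0, C_y = 0.6111 kip, D_y = 4.389 kip

Moments about C: D_y·18 − 5·15.8 = 0 → D_y = 79/18 = 4.38889 ≈ 4.389 kip.
ΣF_y = 0: C_y + 4.38889 − 5 = 0 → C_y = 0.6111 kip.
ΣF_x = 0: no horizontal applied forces, so C_x = 0.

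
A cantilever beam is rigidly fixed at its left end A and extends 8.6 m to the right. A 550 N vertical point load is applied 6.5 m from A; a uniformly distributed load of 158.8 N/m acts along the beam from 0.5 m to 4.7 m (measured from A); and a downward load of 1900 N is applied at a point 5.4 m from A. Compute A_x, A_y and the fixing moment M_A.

A_x = 0, A_y = 3117 N, M_A = 15570 N·m

Resultant of the distributed load: 158.8 × 4.2 = 666.96 N at 2.6 m from A.
ΣF_x = 0: A_x = 0.
ΣF_y = 0: A_y − 550 − 158.8·4.2 − 1900 = 0 → A_y = 3117 N.
ΣM about A: M_A − 550·6.5 − (158.8·4.2)·2.6 − 1900·5.4 = 0 → M_A = 15570 N·m.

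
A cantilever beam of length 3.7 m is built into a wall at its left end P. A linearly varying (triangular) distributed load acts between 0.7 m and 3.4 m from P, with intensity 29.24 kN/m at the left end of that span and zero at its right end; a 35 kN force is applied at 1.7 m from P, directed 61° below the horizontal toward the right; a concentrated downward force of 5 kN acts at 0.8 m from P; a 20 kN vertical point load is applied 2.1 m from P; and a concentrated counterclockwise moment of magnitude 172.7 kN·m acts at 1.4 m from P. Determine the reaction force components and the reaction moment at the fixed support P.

Resultant of the triangular load: ½ × 29.24 × 2.7 = 39.474 kN, acting at 1.6 m from P (one-third of the span from the peak).
ΣF_x = 0: P_x + 35·cos61° = 0 → P_x = -16.97 kN.
ΣF_y = 0: P_y − ½·29.24·2.7 − 35·sin61° − 5 − 20 = 0 → P_y = 95.09 kN.
ΣM about P: M_P − (½·29.24·2.7)·1.6 − 35·sin61°·1.7 − 5·0.8 − 20·2.1 + 172.7 = 0 → M_P = -11.50 kN·m.

P_x = -16.97 kN, P_y = 95.09 kN, M_P = -11.50 kN·m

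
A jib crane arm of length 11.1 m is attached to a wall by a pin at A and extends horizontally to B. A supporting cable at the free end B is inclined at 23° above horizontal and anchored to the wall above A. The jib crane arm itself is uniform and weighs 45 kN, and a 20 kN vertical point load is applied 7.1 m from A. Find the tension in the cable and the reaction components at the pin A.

ΣM about A: T·sin23°·11.1 − 45·5.55 − 20·7.1 = 0 → T = 391.75/(11.1·0.390731) = 90.325 ≈ 90.33 kN.
ΣF_x = 0: A_x − T·cos23° = 0 → A_x = 90.325 × 0.920505 = 83.14 kN.
ΣF_y = 0: A_y + T·sin23° − 45 − 20 = 0 → A_y = 65 − 90.325 × 0.390731 = 29.71 kN.

T = 90.33 kN, A_x = 83.14 kN, A_y = 29.71 kN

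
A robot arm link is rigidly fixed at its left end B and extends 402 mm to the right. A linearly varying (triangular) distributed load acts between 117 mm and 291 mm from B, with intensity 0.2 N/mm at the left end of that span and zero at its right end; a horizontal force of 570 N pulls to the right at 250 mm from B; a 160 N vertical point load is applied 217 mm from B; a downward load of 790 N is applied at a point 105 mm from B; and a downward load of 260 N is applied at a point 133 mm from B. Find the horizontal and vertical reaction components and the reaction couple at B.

Resultant of the triangular load: ½ × 0.2 × 174 = 17.4 N, acting at 175 mm from B (one-third of the span from the peak).
ΣF_x = 0: B_x + 570 = 0 → B_x = -570.0 N.
ΣF_y = 0: B_y − ½·0.2·174 − 160 − 790 − 260 = 0 → B_y = 1227 N.
ΣM about B: M_B − (½·0.2·174)·175 − 160·217 − 790·105 − 260·133 = 0 → M_B = 155300 N·mm.

B_x = -570.0 N, B_y = 1227 N, M_B = 155300 N·mm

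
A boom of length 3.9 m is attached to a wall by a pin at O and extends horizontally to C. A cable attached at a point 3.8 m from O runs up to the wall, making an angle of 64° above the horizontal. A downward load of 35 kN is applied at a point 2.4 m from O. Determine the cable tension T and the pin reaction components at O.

ΣM about O: T·sin64°·3.8 − 35·2.4 = 0 → T = 84/(3.8·0.898794) = 24.5944 ≈ 24.59 kN.
ΣF_x = 0: O_x − T·cos64° = 0 → O_x = 24.5944 × 0.438371 = 10.78 kN.
ΣF_y = 0: O_y + T·sin64° − 35 = 0 → O_y = 35 − 24.5944 × 0.898794 = 12.89 kN.

T = 24.59 kN, O_x = 10.78 kN, O_y = 12.89 kN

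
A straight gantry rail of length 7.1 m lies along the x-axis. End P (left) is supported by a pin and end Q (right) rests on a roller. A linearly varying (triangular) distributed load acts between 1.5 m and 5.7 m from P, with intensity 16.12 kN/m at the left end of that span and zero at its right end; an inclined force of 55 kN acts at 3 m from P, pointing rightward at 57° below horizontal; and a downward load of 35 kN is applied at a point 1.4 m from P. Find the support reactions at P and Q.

Resultant of the triangular load: ½ × 16.12 × 4.2 = 33.852 kN, acting at 2.9 m from P (one-third of the span from the peak).
Moments about P: Q_y·7.1 − (½·16.12·4.2)·2.9 − 55·sin57°·3 − 35·1.4 = 0 → Q_y = 285.551/7.1 = 40.2185 ≈ 40.22 kN.
ΣF_y = 0: P_y + 40.2185 − ½·16.12·4.2 − 55·sin57° − 35 = 0 → P_y = 74.76 kN.
ΣF_x = 0: P_x + 55·cos57° = 0 → P_x = -29.96 kN.

P_x = -29.96 kN, P_y = 74.76 kN, Q_y = 40.22 kN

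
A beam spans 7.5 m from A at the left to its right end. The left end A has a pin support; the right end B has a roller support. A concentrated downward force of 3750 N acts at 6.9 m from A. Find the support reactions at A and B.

A_x = 0, A_y = 300.0 N, B_y = 3450 N

Moments about A: B_y·7.5 − 3750·6.9 = 0 → B_y = 25875/7.5 = 3450 N.
ΣF_y = 0: A_y + 3450 − 3750 = 0 → A_y = 300.0 N.
ΣF_x = 0: no horizontal applied forces, so A_x = 0.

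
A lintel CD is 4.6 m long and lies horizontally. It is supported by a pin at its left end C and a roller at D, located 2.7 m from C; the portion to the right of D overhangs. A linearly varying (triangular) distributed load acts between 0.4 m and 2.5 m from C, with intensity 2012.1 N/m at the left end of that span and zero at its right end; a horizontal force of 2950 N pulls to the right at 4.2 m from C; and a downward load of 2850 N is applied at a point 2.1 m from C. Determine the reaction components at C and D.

Resultant of the triangular load: ½ × 2012.1 × 2.1 = 2112.705 N, acting at 1.1 m from C (one-third of the span from the peak).
Taking moments about C: D_y·2.7 − (½·2012.1·2.1)·1.1 − 2850·2.1 = 0 → D_y = 8308.9755/2.7 = 3077.4 ≈ 3077 N.
ΣF_y = 0: C_y + 3077.4 − ½·2012.1·2.1 − 2850 = 0 → C_y = 1885 N.
ΣF_x = 0: C_x + 2950 = 0 → C_x = -2950 N.

C_x = -2950 N, C_y = 1885 N, D_y = 3077 N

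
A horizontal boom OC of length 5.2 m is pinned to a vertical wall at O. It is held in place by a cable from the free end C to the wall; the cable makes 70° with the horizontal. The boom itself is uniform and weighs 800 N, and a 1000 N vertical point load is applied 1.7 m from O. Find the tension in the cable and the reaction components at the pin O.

ΣM about O: T·sin70°·5.2 − 800·2.6 − 1000·1.7 = 0 → T = 3780/(5.2·0.939693) = 773.575 ≈ 773.6 N.
ΣF_x = 0: O_x − T·cos70° = 0 → O_x = 773.575 × 0.34202 = 264.6 N.
ΣF_y = 0: O_y + T·sin70° − 800 − 1000 = 0 → O_y = 1800 − 773.575 × 0.939693 = 1073 N.

T = 773.6 N, O_x = 264.6 N, O_y = 1073 N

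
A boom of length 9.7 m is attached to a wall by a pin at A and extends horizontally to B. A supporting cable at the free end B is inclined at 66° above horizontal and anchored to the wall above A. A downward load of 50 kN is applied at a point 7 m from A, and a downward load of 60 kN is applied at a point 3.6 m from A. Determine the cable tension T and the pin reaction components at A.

T = 63.87 kN, A_x = 25.98 kN, A_y = 51.65 kN

ΣM about A: T·sin66°·9.7 − 50·7 − 60·3.6 = 0 → T = 566/(9.7·0.913545) = 63.8726 ≈ 63.87 kN.
ΣF_x = 0: A_x − T·cos66° = 0 → A_x = 63.8726 × 0.406737 = 25.98 kN.
ΣF_y = 0: A_y + T·sin66° − 50 − 60 = 0 → A_y = 110 − 63.8726 × 0.913545 = 51.65 kN.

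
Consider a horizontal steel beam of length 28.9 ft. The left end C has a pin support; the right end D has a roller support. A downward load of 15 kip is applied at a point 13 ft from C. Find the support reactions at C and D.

C_x = 0, C_y = 8.253 kip, D_y = 6.747 kip

Moments about C: D_y·28.9 − 15·13 = 0 → D_y = 195/28.9 = 6.7474 ≈ 6.747 kip.
ΣF_y = 0: C_y + 6.7474 − 15 = 0 → C_y = 8.253 kip.
ΣF_x = 0: no horizontal applied forces, so C_x = 0.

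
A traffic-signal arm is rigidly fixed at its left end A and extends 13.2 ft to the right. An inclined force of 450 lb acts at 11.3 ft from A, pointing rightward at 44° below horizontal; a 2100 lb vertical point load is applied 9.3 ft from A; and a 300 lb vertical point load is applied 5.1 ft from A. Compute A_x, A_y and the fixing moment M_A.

A_x = -323.7 lb, A_y = 2713 lb, M_A = 24590 lb·ft

ΣF_x = 0: A_x + 450·cos44° = 0 → A_x = -323.7 lb.
ΣF_y = 0: A_y − 450·sin44° − 2100 − 300 = 0 → A_y = 2713 lb.
ΣM about A: M_A − 450·sin44°·11.3 − 2100·9.3 − 300·5.1 = 0 → M_A = 24590 lb·ft.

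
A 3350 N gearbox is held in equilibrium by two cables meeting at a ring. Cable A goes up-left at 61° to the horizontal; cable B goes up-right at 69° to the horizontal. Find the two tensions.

ΣF_x = 0: −T_A·cos61° + T_B·cos69° = 0 → T_B = 1.35283·T_A.
ΣF_y = 0: T_A·sin61° + T_B·sin69° = 3350.
Substitute: T_A·(0.87462 + 1.35283·0.93358) = 3350 → T_A = 1567.18 ≈ 1567 N.
Then T_B = 1.35283 × 1567.18 = 2120 N.

T_A = 1567 N, T_B = 2120 N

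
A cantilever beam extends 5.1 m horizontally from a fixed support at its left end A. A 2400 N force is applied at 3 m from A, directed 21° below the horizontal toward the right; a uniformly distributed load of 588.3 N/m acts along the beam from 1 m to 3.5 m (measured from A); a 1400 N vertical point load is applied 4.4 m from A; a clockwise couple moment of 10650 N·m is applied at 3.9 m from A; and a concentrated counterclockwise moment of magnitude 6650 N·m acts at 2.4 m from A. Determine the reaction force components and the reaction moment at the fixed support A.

Resultant of the distributed load: 588.3 × 2.5 = 1470.75 N at 2.25 m from A.
ΣF_x = 0: A_x + 2400·cos21° = 0 → A_x = -2241 N.
ΣF_y = 0: A_y − 2400·sin21° − 588.3·2.5 − 1400 = 0 → A_y = 3731 N.
ΣM about A: M_A − 2400·sin21°·3 − (588.3·2.5)·2.25 − 1400·4.4 − 10650 + 6650 = 0 → M_A = 16050 N·m.

A_x = -2241 N, A_y = 3731 N, M_A = 16050 N·m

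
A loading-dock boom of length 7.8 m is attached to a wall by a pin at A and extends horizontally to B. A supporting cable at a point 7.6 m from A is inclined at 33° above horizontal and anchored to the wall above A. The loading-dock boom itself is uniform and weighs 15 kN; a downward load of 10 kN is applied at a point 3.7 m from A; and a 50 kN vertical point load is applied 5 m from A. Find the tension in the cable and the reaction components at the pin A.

ΣM about A: T·sin33°·7.6 − 15·3.9 − 10·3.7 − 50·5 = 0 → T = 345.5/(7.6·0.544639) = 83.4691 ≈ 83.47 kN.
ΣF_x = 0: A_x − T·cos33° = 0 → A_x = 83.4691 × 0.838671 = 70.00 kN.
ΣF_y = 0: A_y + T·sin33° − 15 − 10 − 50 = 0 → A_y = 75 − 83.4691 × 0.544639 = 29.54 kN.

T = 83.47 kN, A_x = 70.00 kN, A_y = 29.54 kN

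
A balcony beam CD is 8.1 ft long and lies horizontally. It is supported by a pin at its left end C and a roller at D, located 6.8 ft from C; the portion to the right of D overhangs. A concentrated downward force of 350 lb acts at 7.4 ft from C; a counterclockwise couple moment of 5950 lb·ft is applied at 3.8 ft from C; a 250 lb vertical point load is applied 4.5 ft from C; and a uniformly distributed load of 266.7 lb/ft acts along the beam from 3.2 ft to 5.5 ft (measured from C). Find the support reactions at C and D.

C_x = 0, C_y = 1150 lb, D_y = 63.73 lb

Resultant of the distributed load: 266.7 × 2.3 = 613.41 lb at 4.35 ft from C.
Moments about C: D_y·6.8 − 350·7.4 + 5950 − 250·4.5 − (266.7·2.3)·4.35 = 0 → D_y = 433.3335/6.8 = 63.7255 ≈ 63.73 lb.
ΣF_y = 0: C_y + 63.7255 − 350 − 250 − 266.7·2.3 = 0 → C_y = 1150 lb.
ΣF_x = 0: no horizontal applied forces, so C_x = 0.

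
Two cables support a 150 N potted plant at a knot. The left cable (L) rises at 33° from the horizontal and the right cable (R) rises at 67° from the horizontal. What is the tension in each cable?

T_L = 59.51 N, T_R = 127.7 N

ΣF_x = 0: −T_L·cos33° + T_R·cos67° = 0 → T_R = 2.14641·T_L.
ΣF_y = 0: T_L·sin33° + T_R·sin67° = 150.
Substitute: T_L·(0.544639 + 2.14641·0.920505) = 150 → T_L = 59.5139 ≈ 59.51 N.
Then T_R = 2.14641 × 59.5139 = 127.7 N.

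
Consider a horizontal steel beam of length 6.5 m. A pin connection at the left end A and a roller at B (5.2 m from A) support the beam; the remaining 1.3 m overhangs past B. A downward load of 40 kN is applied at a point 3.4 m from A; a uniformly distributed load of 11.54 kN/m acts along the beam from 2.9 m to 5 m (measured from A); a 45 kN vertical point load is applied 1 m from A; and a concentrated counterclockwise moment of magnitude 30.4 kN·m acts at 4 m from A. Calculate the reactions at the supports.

Resultant of the distributed load: 11.54 × 2.1 = 24.234 kN at 3.95 m from A.
ΣM about A: B_y·5.2 − 40·3.4 − (11.54·2.1)·3.95 − 45·1 + 30.4 = 0 → B_y = 246.3243/5.2 = 47.3701 ≈ 47.37 kN.
ΣF_y = 0: A_y + 47.3701 − 40 − 11.54·2.1 − 45 = 0 → A_y = 61.86 kN.
ΣF_x = 0: no horizontal applied forces, so A_x = 0.

A_x = 0, A_y = 61.86 kN, B_y = 47.37 kN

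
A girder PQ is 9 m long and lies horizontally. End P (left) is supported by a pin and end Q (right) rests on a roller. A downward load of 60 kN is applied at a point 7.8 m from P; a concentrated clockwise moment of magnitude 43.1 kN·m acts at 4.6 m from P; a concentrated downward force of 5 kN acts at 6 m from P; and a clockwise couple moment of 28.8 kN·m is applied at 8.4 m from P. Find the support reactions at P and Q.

P_x = 0, P_y = 1.678 kN, Q_y = 63.32 kN

Taking moments about P: Q_y·9 − 60·7.8 − 43.1 − 5·6 − 28.8 = 0 → Q_y = 569.9/9 = 63.3222 ≈ 63.32 kN.
ΣF_y = 0: P_y + 63.3222 − 60 − 5 = 0 → P_y = 1.678 kN.
ΣF_x = 0: no horizontal applied forces, so P_x = 0.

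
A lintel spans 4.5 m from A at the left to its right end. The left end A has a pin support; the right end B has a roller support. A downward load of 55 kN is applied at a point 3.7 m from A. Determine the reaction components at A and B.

ΣM about A: B_y·4.5 − 55·3.7 = 0 → B_y = 203.5/4.5 = 45.2222 ≈ 45.22 kN.
ΣF_y = 0: A_y + 45.2222 − 55 = 0 → A_y = 9.778 kN.
ΣF_x = 0: no horizontal applied forces, so A_x = 0.

A_x = 0, A_y = 9.778 kN, B_y = 45.22 kN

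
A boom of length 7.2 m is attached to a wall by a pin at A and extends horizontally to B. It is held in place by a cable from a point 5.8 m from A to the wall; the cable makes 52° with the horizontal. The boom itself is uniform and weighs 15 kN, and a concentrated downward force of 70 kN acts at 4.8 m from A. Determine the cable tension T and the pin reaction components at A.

ΣM about A: T·sin52°·5.8 − 15·3.6 − 70·4.8 = 0 → T = 390/(5.8·0.788011) = 85.3305 ≈ 85.33 kN.
ΣF_x = 0: A_x − T·cos52° = 0 → A_x = 85.3305 × 0.615661 = 52.53 kN.
ΣF_y = 0: A_y + T·sin52° − 15 − 70 = 0 → A_y = 85 − 85.3305 × 0.788011 = 17.76 kN.

T = 85.33 kN, A_x = 52.53 kN, A_y = 17.76 kN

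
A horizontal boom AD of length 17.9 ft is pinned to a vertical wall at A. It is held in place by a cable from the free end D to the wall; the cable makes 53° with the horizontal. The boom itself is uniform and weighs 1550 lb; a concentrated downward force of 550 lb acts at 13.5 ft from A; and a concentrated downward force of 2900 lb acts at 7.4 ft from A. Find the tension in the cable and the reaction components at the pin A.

T = 2991 lb, A_x = 1800 lb, A_y = 2611 lb

ΣM about A: T·sin53°·17.9 − 1550·8.95 − 550·13.5 − 2900·7.4 = 0 → T = 42757.5/(17.9·0.798636) = 2990.96 ≈ 2991 lb.
ΣF_x = 0: A_x − T·cos53° = 0 → A_x = 2990.96 × 0.601815 = 1800 lb.
ΣF_y = 0: A_y + T·sin53° − 1550 − 550 − 2900 = 0 → A_y = 5000 − 2990.96 × 0.798636 = 2611 lb.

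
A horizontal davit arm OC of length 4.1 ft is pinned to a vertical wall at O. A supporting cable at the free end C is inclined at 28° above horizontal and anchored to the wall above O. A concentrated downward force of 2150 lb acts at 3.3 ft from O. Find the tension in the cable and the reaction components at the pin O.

T = 3686 lb, O_x = 3255 lb, O_y = 419.5 lb

ΣM about O: T·sin28°·4.1 − 2150·3.3 = 0 → T = 7095/(4.1·0.469472) = 3686.03 ≈ 3686 lb.
ΣF_x = 0: O_x − T·cos28° = 0 → O_x = 3686.03 × 0.882948 = 3255 lb.
ΣF_y = 0: O_y + T·sin28° − 2150 = 0 → O_y = 2150 − 3686.03 × 0.469472 = 419.5 lb.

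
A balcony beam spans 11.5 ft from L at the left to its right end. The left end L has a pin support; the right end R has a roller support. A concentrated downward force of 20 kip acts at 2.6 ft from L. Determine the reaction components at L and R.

L_x = 0, L_y = 15.48 kip, R_y = 4.522 kip

Taking moments about L: R_y·11.5 − 20·2.6 = 0 → R_y = 52/11.5 = 4.52174 ≈ 4.522 kip.
ΣF_y = 0: L_y + 4.52174 − 20 = 0 → L_y = 15.48 kip.
ΣF_x = 0: no horizontal applied forces, so L_x = 0.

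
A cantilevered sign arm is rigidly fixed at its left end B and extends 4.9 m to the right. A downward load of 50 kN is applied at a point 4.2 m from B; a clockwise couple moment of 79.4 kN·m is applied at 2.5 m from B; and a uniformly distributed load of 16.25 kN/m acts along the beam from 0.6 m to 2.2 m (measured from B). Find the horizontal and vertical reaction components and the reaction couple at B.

B_x = 0, B_y = 76.00 kN, M_B = 325.8 kN·m

Resultant of the distributed load: 16.25 × 1.6 = 26 kN at 1.4 m from B.
ΣF_x = 0: B_x = 0.
ΣF_y = 0: B_y − 50 − 16.25·1.6 = 0 → B_y = 76.00 kN.
ΣM about B: M_B − 50·4.2 − 79.4 − (16.25·1.6)·1.4 = 0 → M_B = 325.8 kN·m.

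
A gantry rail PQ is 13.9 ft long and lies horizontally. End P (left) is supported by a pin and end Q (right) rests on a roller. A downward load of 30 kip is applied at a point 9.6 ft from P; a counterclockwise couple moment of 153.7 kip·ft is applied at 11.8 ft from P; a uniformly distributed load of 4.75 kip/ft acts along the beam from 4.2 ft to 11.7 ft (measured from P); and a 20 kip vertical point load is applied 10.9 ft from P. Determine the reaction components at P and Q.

Resultant of the distributed load: 4.75 × 7.5 = 35.625 kip at 7.95 ft from P.
ΣM about P: Q_y·13.9 − 30·9.6 + 153.7 − (4.75·7.5)·7.95 − 20·10.9 = 0 → Q_y = 635.51875/13.9 = 45.7208 ≈ 45.72 kip.
ΣF_y = 0: P_y + 45.7208 − 30 − 4.75·7.5 − 20 = 0 → P_y = 39.90 kip.
ΣF_x = 0: no horizontal applied forces, so P_x = 0.

P_x = 0, P_y = 39.90 kip, Q_y = 45.72 kip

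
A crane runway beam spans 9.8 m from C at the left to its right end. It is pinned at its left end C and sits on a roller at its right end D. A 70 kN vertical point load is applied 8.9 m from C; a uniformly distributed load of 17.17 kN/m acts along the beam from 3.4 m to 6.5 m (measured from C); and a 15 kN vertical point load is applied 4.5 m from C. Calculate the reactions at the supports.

C_x = 0, C_y = 40.88 kN, D_y = 97.34 kN

Resultant of the distributed load: 17.17 × 3.1 = 53.227 kN at 4.95 m from C.
ΣM about C: D_y·9.8 − 70·8.9 − (17.17·3.1)·4.95 − 15·4.5 = 0 → D_y = 953.97365/9.8 = 97.3442 ≈ 97.34 kN.
ΣF_y = 0: C_y + 97.3442 − 70 − 17.17·3.1 − 15 = 0 → C_y = 40.88 kN.
ΣF_x = 0: no horizontal applied forces, so C_x = 0.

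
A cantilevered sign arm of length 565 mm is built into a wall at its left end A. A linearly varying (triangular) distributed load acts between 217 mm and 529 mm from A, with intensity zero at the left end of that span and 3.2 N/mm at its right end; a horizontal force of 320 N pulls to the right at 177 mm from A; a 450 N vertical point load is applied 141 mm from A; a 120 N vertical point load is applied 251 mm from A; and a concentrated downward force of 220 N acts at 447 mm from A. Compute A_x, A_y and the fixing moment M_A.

A_x = -320.0 N, A_y = 1289 N, M_A = 404100 N·mm

Resultant of the triangular load: ½ × 3.2 × 312 = 499.2 N, acting at 425 mm from A (one-third of the span from the peak).
ΣF_x = 0: A_x + 320 = 0 → A_x = -320.0 N.
ΣF_y = 0: A_y − ½·3.2·312 − 450 − 120 − 220 = 0 → A_y = 1289 N.
ΣM about A: M_A − (½·3.2·312)·425 − 450·141 − 120·251 − 220·447 = 0 → M_A = 404100 N·mm.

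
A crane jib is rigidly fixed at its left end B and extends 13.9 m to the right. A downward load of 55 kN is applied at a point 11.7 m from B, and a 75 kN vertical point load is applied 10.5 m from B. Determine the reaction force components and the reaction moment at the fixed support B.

ΣF_x = 0: B_x = 0.
ΣF_y = 0: B_y − 55 − 75 = 0 → B_y = 130.0 kN.
ΣM about B: M_B − 55·11.7 − 75·10.5 = 0 → M_B = 1431 kN·m.

B_x = 0, B_y = 130.0 kN, M_B = 1431 kN·m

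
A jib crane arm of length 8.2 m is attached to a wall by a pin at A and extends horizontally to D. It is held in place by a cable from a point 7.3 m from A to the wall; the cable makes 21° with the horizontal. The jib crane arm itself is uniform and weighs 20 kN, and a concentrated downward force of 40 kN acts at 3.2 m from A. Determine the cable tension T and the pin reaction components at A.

ΣM about A: T·sin21°·7.3 − 20·4.1 − 40·3.2 = 0 → T = 210/(7.3·0.358368) = 80.2726 ≈ 80.27 kN.
ΣF_x = 0: A_x − T·cos21° = 0 → A_x = 80.2726 × 0.93358 = 74.94 kN.
ΣF_y = 0: A_y + T·sin21° − 20 − 40 = 0 → A_y = 60 − 80.2726 × 0.358368 = 31.23 kN.

T = 80.27 kN, A_x = 74.94 kN, A_y = 31.23 kN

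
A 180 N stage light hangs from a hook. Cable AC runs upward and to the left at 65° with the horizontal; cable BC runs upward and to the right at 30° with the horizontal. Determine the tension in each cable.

ΣF_x = 0: −T_AC·cos65° + T_BC·cos30° = 0 → T_BC = 0.487998·T_AC.
ΣF_y = 0: T_AC·sin65° + T_BC·sin30° = 180.
Substitute: T_AC·(0.906308 + 0.487998·0.5) = 180 → T_AC = 156.48 ≈ 156.5 N.
Then T_BC = 0.487998 × 156.48 = 76.36 N.

T_AC = 156.5 N, T_BC = 76.36 N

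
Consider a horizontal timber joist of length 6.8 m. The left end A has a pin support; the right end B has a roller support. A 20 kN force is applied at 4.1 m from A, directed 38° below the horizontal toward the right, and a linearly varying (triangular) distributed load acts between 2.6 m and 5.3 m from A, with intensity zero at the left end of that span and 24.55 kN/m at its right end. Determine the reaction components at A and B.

Resultant of the triangular load: ½ × 24.55 × 2.7 = 33.1425 kN, acting at 4.4 m from A (one-third of the span from the peak).
Moments about A: B_y·6.8 − 20·sin38°·4.1 − (½·24.55·2.7)·4.4 = 0 → B_y = 196.311/6.8 = 28.8693 ≈ 28.87 kN.
ΣF_y = 0: A_y + 28.8693 − 20·sin38° − ½·24.55·2.7 = 0 → A_y = 16.59 kN.
ΣF_x = 0: A_x + 20·cos38° = 0 → A_x = -15.76 kN.

A_x = -15.76 kN, A_y = 16.59 kN, B_y = 28.87 kN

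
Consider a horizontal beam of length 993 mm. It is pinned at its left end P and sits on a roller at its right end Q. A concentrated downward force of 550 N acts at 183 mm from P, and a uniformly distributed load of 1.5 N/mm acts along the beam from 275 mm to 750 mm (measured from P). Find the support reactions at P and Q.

Resultant of the distributed load: 1.5 × 475 = 712.5 N at 512.5 mm from P.
Moments about P: Q_y·993 − 550·183 − (1.5·475)·512.5 = 0 → Q_y = 465806.25/993 = 469.09 ≈ 469.1 N.
ΣF_y = 0: P_y + 469.09 − 550 − 1.5·475 = 0 → P_y = 793.4 N.
ΣF_x = 0: no horizontal applied forces, so P_x = 0.

P_x = 0, P_y = 793.4 N, Q_y = 469.1 N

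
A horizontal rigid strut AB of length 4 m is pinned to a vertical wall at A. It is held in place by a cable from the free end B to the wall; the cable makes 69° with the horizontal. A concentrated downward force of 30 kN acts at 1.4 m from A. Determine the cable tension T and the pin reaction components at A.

T = 11.25 kN, A_x = 4.031 kN, A_y = 19.50 kN

ΣM about A: T·sin69°·4 − 30·1.4 = 0 → T = 42/(4·0.93358) = 11.247 ≈ 11.25 kN.
ΣF_x = 0: A_x − T·cos69° = 0 → A_x = 11.247 × 0.358368 = 4.031 kN.
ΣF_y = 0: A_y + T·sin69° − 30 = 0 → A_y = 30 − 11.247 × 0.93358 = 19.50 kN.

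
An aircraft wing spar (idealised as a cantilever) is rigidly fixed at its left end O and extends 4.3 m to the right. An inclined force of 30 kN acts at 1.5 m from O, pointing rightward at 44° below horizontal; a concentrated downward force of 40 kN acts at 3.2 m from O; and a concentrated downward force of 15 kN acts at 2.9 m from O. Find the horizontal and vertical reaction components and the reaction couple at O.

ΣF_x = 0: O_x + 30·cos44° = 0 → O_x = -21.58 kN.
ΣF_y = 0: O_y − 30·sin44° − 40 − 15 = 0 → O_y = 75.84 kN.
ΣM about O: M_O − 30·sin44°·1.5 − 40·3.2 − 15·2.9 = 0 → M_O = 202.8 kN·m.

O_x = -21.58 kN, O_y = 75.84 kN, M_O = 202.8 kN·m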